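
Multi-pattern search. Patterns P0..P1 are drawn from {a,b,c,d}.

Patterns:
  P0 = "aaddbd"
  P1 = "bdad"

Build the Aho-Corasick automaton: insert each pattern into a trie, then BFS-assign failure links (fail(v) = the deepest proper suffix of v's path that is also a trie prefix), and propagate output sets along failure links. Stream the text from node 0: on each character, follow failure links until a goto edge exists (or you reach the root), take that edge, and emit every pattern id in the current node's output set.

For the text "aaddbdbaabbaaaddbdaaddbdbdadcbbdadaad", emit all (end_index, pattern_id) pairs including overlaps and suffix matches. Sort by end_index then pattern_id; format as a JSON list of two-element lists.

Build automaton:
Trie (insert patterns):
  0='ε' goto a→1 b→7
  1='a' goto a→2
  2='aa' goto d→3
  3='aad' goto d→4
  4='aadd' goto b→5
  5='aaddb' goto d→6
  6='aaddbd' goto ·  [P0 ends]
  7='b' goto d→8
  8='bd' goto a→9
  9='bda' goto d→10
  10='bdad' goto ·  [P1 ends]

Failure links (BFS by depth):
  n1('a'): parent n0 fail=0; on 'a' 0 → fail=0;  out ∅∪∅=∅
  n7('b'): parent n0 fail=0; on 'b' 0 → fail=0;  out ∅∪∅=∅
  n2('aa'): parent n1 fail=0; on 'a' 0 → fail=1;  out ∅∪∅=∅
  n8('bd'): parent n7 fail=0; on 'd' 0 → fail=0;  out ∅∪∅=∅
  n3('aad'): parent n2 fail=1; on 'd' 1→0 → fail=0;  out ∅∪∅=∅
  n9('bda'): parent n8 fail=0; on 'a' 0 → fail=1;  out ∅∪∅=∅
  n4('aadd'): parent n3 fail=0; on 'd' 0 → fail=0;  out ∅∪∅=∅
  n10('bdad'): parent n9 fail=1; on 'd' 1→0 → fail=0;  out {1}∪∅={1}
  n5('aaddb'): parent n4 fail=0; on 'b' 0 → fail=7;  out ∅∪∅=∅
  n6('aaddbd'): parent n5 fail=7; on 'd' 7 → fail=8;  out {0}∪∅={0}

Run:
i=0 'a': node 0→1
i=1 'a': node 1→2
i=2 'd': node 2→3
i=3 'd': node 3→4
i=4 'b': node 4→5
i=5 'd': node 5→6  emit P0@[0:5]
i=6 'b': node 6→7 ·f
i=7 'a': node 7→1 ·f
i=8 'a': node 1→2
i=9 'b': node 2→7 ·f
i=10 'b': node 7→7 ·f
i=11 'a': node 7→1 ·f
i=12 'a': node 1→2
i=13 'a': node 2→2 ·f
i=14 'd': node 2→3
i=15 'd': node 3→4
i=16 'b': node 4→5
i=17 'd': node 5→6  emit P0@[12:17]
i=18 'a': node 6→9 ·f
i=19 'a': node 9→2 ·f
i=20 'd': node 2→3
i=21 'd': node 3→4
i=22 'b': node 4→5
i=23 'd': node 5→6  emit P0@[18:23]
i=24 'b': node 6→7 ·f
i=25 'd': node 7→8
i=26 'a': node 8→9
i=27 'd': node 9→10  emit P1@[24:27]
i=28 'c': node 10→0 ·f
i=29 'b': node 0→7
i=30 'b': node 7→7 ·f
i=31 'd': node 7→8
i=32 'a': node 8→9
i=33 'd': node 9→10  emit P1@[30:33]
i=34 'a': node 10→1 ·f
i=35 'a': node 1→2
i=36 'd': node 2→3

Result: [[5,0],[17,0],[23,0],[27,1],[33,1]]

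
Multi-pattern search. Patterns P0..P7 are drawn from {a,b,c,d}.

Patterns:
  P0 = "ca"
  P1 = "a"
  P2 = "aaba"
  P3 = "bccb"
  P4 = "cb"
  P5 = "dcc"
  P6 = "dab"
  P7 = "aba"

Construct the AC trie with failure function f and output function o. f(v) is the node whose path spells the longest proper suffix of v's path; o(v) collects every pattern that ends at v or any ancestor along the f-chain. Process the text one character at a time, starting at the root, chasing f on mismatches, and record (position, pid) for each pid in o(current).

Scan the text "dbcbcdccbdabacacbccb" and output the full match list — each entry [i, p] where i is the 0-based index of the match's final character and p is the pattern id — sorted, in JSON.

Build:
Trie nodes:
  0='ε' goto a→3 b→7 c→1 d→12
  1='c' goto a→2 b→11
  2='ca' goto ·  ←P0
  3='a' goto a→4 b→17  ←P1
  4='aa' goto b→5
  5='aab' goto a→6
  6='aaba' goto ·  ←P2
  7='b' goto c→8
  8='bc' goto c→9
  9='bcc' goto b→10
  10='bccb' goto ·  ←P3
  11='cb' goto ·  ←P4
  12='d' goto a→15 c→13
  13='dc' goto c→14
  14='dcc' goto ·  ←P5
  15='da' goto b→16
  16='dab' goto ·  ←P6
  17='ab' goto a→18
  18='aba' goto ·  ←P7

Failure links (BFS by depth):
  n1('c'): parent n0 fail=0; on 'c' 0 → fail=0;  out ∅∪∅=∅
  n3('a'): parent n0 fail=0; on 'a' 0 → fail=0;  out {1}∪∅={1}
  n7('b'): parent n0 fail=0; on 'b' 0 → fail=0;  out ∅∪∅=∅
  n12('d'): parent n0 fail=0; on 'd' 0 → fail=0;  out ∅∪∅=∅
  n2('ca'): parent n1 fail=0; on 'a' 0 → fail=3;  out {0}∪{1}={0,1}
  n4('aa'): parent n3 fail=0; on 'a' 0 → fail=3;  out ∅∪{1}={1}
  n8('bc'): parent n7 fail=0; on 'c' 0 → fail=1;  out ∅∪∅=∅
  n11('cb'): parent n1 fail=0; on 'b' 0 → fail=7;  out {4}∪∅={4}
  n13('dc'): parent n12 fail=0; on 'c' 0 → fail=1;  out ∅∪∅=∅
  n15('da'): parent n12 fail=0; on 'a' 0 → fail=3;  out ∅∪{1}={1}
  n17('ab'): parent n3 fail=0; on 'b' 0 → fail=7;  out ∅∪∅=∅
  n5('aab'): parent n4 fail=3; on 'b' 3 → fail=17;  out ∅∪∅=∅
  n9('bcc'): parent n8 fail=1; on 'c' 1→0 → fail=1;  out ∅∪∅=∅
  n14('dcc'): parent n13 fail=1; on 'c' 1→0 → fail=1;  out {5}∪∅={5}
  n16('dab'): parent n15 fail=3; on 'b' 3 → fail=17;  out {6}∪∅={6}
  n18('aba'): parent n17 fail=7; on 'a' 7→0 → fail=3;  out {7}∪{1}={1,7}
  n6('aaba'): parent n5 fail=17; on 'a' 17 → fail=18;  out {2}∪{1,7}={1,2,7}
  n10('bccb'): parent n9 fail=1; on 'b' 1 → fail=11;  out {3}∪{4}={3,4}

Text stream:
i=0 'd': node 0→12
i=1 'b': node 12→7 (fail-walked)
i=2 'c': node 7→8
i=3 'b': node 8→11 (fail-walked)  → match P4@[2:3]
i=4 'c': node 11→8 (fail-walked)
i=5 'd': node 8→12 (fail-walked)
i=6 'c': node 12→13
i=7 'c': node 13→14  → match P5@[5:7]
i=8 'b': node 14→11 (fail-walked)  → match P4@[7:8]
i=9 'd': node 11→12 (fail-walked)
i=10 'a': node 12→15  → match P1@[10:10]
i=11 'b': node 15→16  → match P6@[9:11]
i=12 'a': node 16→18 (fail-walked)  → match P1@[12:12],P7@[10:12]
i=13 'c': node 18→1 (fail-walked)
i=14 'a': node 1→2  → match P0@[13:14],P1@[14:14]
i=15 'c': node 2→1 (fail-walked)
i=16 'b': node 1→11  → match P4@[15:16]
i=17 'c': node 11→8 (fail-walked)
i=18 'c': node 8→9
i=19 'b': node 9→10  → match P3@[16:19],P4@[18:19]

Result: [[3,4],[7,5],[8,4],[10,1],[11,6],[12,1],[12,7],[14,0],[14,1],[16,4],[19,3],[19,4]]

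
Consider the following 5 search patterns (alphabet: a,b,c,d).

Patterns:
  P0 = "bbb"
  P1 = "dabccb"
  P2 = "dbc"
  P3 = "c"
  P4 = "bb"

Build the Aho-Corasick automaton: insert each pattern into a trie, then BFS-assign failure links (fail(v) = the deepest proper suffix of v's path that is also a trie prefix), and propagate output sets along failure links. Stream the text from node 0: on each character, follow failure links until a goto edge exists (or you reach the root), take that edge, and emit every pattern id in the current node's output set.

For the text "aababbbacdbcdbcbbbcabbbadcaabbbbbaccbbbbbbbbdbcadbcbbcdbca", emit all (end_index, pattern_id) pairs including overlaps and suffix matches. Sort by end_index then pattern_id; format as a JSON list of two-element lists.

Construct AC machine:
Trie nodes:
  0='ε' goto b→1 c→12 d→4
  1='b' goto b→2
  2='bb' goto b→3  [P4 ends]
  3='bbb' goto ·  [P0 ends]
  4='d' goto a→5 b→10
  5='da' goto b→6
  6='dab' goto c→7
  7='dabc' goto c→8
  8='dabcc' goto b→9
  9='dabccb' goto ·  [P1 ends]
  10='db' goto c→11
  11='dbc' goto ·  [P2 ends]
  12='c' goto ·  [P3 ends]

BFS fail/out derivation:
  n1('b'): parent n0 fail=0; on 'b' 0 → fail=0;  out ∅∪∅=∅
  n4('d'): parent n0 fail=0; on 'd' 0 → fail=0;  out ∅∪∅=∅
  n12('c'): parent n0 fail=0; on 'c' 0 → fail=0;  out {3}∪∅={3}
  n2('bb'): parent n1 fail=0; on 'b' 0 → fail=1;  out {4}∪∅={4}
  n5('da'): parent n4 fail=0; on 'a' 0 → fail=0;  out ∅∪∅=∅
  n10('db'): parent n4 fail=0; on 'b' 0 → fail=1;  out ∅∪∅=∅
  n3('bbb'): parent n2 fail=1; on 'b' 1 → fail=2;  out {0}∪{4}={0,4}
  n6('dab'): parent n5 fail=0; on 'b' 0 → fail=1;  out ∅∪∅=∅
  n11('dbc'): parent n10 fail=1; on 'c' 1→0 → fail=12;  out {2}∪{3}={2,3}
  n7('dabc'): parent n6 fail=1; on 'c' 1→0 → fail=12;  out ∅∪{3}={3}
  n8('dabcc'): parent n7 fail=12; on 'c' 12→0 → fail=12;  out ∅∪{3}={3}
  n9('dabccb'): parent n8 fail=12; on 'b' 12→0 → fail=1;  out {1}∪∅={1}

Text stream:
pos 0 'a': at 0
pos 1 'a': at 0
pos 2 'b': at 1
pos 3 'a': at 0 ·f
pos 4 'b': at 1
pos 5 'b': at 2  → match P4@[4:5]
pos 6 'b': at 3  → match P0@[4:6],P4@[5:6]
pos 7 'a': at 0 ·f
pos 8 'c': at 12  → match P3@[8:8]
pos 9 'd': at 4 ·f
pos 10 'b': at 10
pos 11 'c': at 11  → match P2@[9:11],P3@[11:11]
pos 12 'd': at 4 ·f
pos 13 'b': at 10
pos 14 'c': at 11  → match P2@[12:14],P3@[14:14]
pos 15 'b': at 1 ·f
pos 16 'b': at 2  → match P4@[15:16]
pos 17 'b': at 3  → match P0@[15:17],P4@[16:17]
pos 18 'c': at 12 ·f  → match P3@[18:18]
pos 19 'a': at 0 ·f
pos 20 'b': at 1
pos 21 'b': at 2  → match P4@[20:21]
pos 22 'b': at 3  → match P0@[20:22],P4@[21:22]
pos 23 'a': at 0 ·f
pos 24 'd': at 4
pos 25 'c': at 12 ·f  → match P3@[25:25]
pos 26 'a': at 0 ·f
pos 27 'a': at 0
pos 28 'b': at 1
pos 29 'b': at 2  → match P4@[28:29]
pos 30 'b': at 3  → match P0@[28:30],P4@[29:30]
pos 31 'b': at 3 ·f  → match P0@[29:31],P4@[30:31]
pos 32 'b': at 3 ·f  → match P0@[30:32],P4@[31:32]
pos 33 'a': at 0 ·f
pos 34 'c': at 12  → match P3@[34:34]
pos 35 'c': at 12 ·f  → match P3@[35:35]
pos 36 'b': at 1 ·f
pos 37 'b': at 2  → match P4@[36:37]
pos 38 'b': at 3  → match P0@[36:38],P4@[37:38]
pos 39 'b': at 3 ·f  → match P0@[37:39],P4@[38:39]
pos 40 'b': at 3 ·f  → match P0@[38:40],P4@[39:40]
pos 41 'b': at 3 ·f  → match P0@[39:41],P4@[40:41]
pos 42 'b': at 3 ·f  → match P0@[40:42],P4@[41:42]
pos 43 'b': at 3 ·f  → match P0@[41:43],P4@[42:43]
pos 44 'd': at 4 ·f
pos 45 'b': at 10
pos 46 'c': at 11  → match P2@[44:46],P3@[46:46]
pos 47 'a': at 0 ·f
pos 48 'd': at 4
pos 49 'b': at 10
pos 50 'c': at 11  → match P2@[48:50],P3@[50:50]
pos 51 'b': at 1 ·f
pos 52 'b': at 2  → match P4@[51:52]
pos 53 'c': at 12 ·f  → match P3@[53:53]
pos 54 'd': at 4 ·f
pos 55 'b': at 10
pos 56 'c': at 11  → match P2@[54:56],P3@[56:56]
pos 57 'a': at 0 ·f

Result: [[5,4],[6,0],[6,4],[8,3],[11,2],[11,3],[14,2],[14,3],[16,4],[17,0],[17,4],[18,3],[21,4],[22,0],[22,4],[25,3],[29,4],[30,0],[30,4],[31,0],[31,4],[32,0],[32,4],[34,3],[35,3],[37,4],[38,0],[38,4],[39,0],[39,4],[40,0],[40,4],[41,0],[41,4],[42,0],[42,4],[43,0],[43,4],[46,2],[46,3],[50,2],[50,3],[52,4],[53,3],[56,2],[56,3]]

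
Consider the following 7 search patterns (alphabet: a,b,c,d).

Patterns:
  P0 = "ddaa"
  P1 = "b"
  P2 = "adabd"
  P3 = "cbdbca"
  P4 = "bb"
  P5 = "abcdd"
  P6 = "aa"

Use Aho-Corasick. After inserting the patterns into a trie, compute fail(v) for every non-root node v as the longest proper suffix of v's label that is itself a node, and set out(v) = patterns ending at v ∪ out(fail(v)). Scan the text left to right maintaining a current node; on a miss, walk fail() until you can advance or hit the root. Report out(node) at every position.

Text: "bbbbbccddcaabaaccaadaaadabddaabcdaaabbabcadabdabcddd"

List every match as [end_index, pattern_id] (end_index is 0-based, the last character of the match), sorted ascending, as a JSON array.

Build:
Trie (insert patterns):
  n0 'ε': a→6 b→5 c→11 d→1
  n1 'd': d→2
  n2 'dd': a→3
  n3 'dda': a→4
  n4 'ddaa': ·  ←P0
  n5 'b': b→17  ←P1
  n6 'a': a→22 b→18 d→7
  n7 'ad': a→8
  n8 'ada': b→9
  n9 'adab': d→10
  n10 'adabd': ·  ←P2
  n11 'c': b→12
  n12 'cb': d→13
  n13 'cbd': b→14
  n14 'cbdb': c→15
  n15 'cbdbc': a→16
  n16 'cbdbca': ·  ←P3
  n17 'bb': ·  ←P4
  n18 'ab': c→19
  n19 'abc': d→20
  n20 'abcd': d→21
  n21 'abcdd': ·  ←P5
  n22 'aa': ·  ←P6

BFS fail/out derivation:
  n1('d'): parent n0 fail=0; on 'd' 0 → fail=0;  out ∅∪∅=∅
  n5('b'): parent n0 fail=0; on 'b' 0 → fail=0;  out {1}∪∅={1}
  n6('a'): parent n0 fail=0; on 'a' 0 → fail=0;  out ∅∪∅=∅
  n11('c'): parent n0 fail=0; on 'c' 0 → fail=0;  out ∅∪∅=∅
  n2('dd'): parent n1 fail=0; on 'd' 0 → fail=1;  out ∅∪∅=∅
  n7('ad'): parent n6 fail=0; on 'd' 0 → fail=1;  out ∅∪∅=∅
  n12('cb'): parent n11 fail=0; on 'b' 0 → fail=5;  out ∅∪{1}={1}
  n17('bb'): parent n5 fail=0; on 'b' 0 → fail=5;  out {4}∪{1}={1,4}
  n18('ab'): parent n6 fail=0; on 'b' 0 → fail=5;  out ∅∪{1}={1}
  n22('aa'): parent n6 fail=0; on 'a' 0 → fail=6;  out {6}∪∅={6}
  n3('dda'): parent n2 fail=1; on 'a' 1→0 → fail=6;  out ∅∪∅=∅
  n8('ada'): parent n7 fail=1; on 'a' 1→0 → fail=6;  out ∅∪∅=∅
  n13('cbd'): parent n12 fail=5; on 'd' 5→0 → fail=1;  out ∅∪∅=∅
  n19('abc'): parent n18 fail=5; on 'c' 5→0 → fail=11;  out ∅∪∅=∅
  n4('ddaa'): parent n3 fail=6; on 'a' 6 → fail=22;  out {0}∪{6}={0,6}
  n9('adab'): parent n8 fail=6; on 'b' 6 → fail=18;  out ∅∪{1}={1}
  n14('cbdb'): parent n13 fail=1; on 'b' 1→0 → fail=5;  out ∅∪{1}={1}
  n20('abcd'): parent n19 fail=11; on 'd' 11→0 → fail=1;  out ∅∪∅=∅
  n10('adabd'): parent n9 fail=18; on 'd' 18→5→0 → fail=1;  out {2}∪∅={2}
  n15('cbdbc'): parent n14 fail=5; on 'c' 5→0 → fail=11;  out ∅∪∅=∅
  n21('abcdd'): parent n20 fail=1; on 'd' 1 → fail=2;  out {5}∪∅={5}
  n16('cbdbca'): parent n15 fail=11; on 'a' 11→0 → fail=6;  out {3}∪∅={3}

Run:
i=0 'b': node 0→5  emit P1@[0:0]
i=1 'b': node 5→17  emit P1@[1:1],P4@[0:1]
i=2 'b': node 17→17 ·f  emit P1@[2:2],P4@[1:2]
i=3 'b': node 17→17 ·f  emit P1@[3:3],P4@[2:3]
i=4 'b': node 17→17 ·f  emit P1@[4:4],P4@[3:4]
i=5 'c': node 17→11 ·f
i=6 'c': node 11→11 ·f
i=7 'd': node 11→1 ·f
i=8 'd': node 1→2
i=9 'c': node 2→11 ·f
i=10 'a': node 11→6 ·f
i=11 'a': node 6→22  emit P6@[10:11]
i=12 'b': node 22→18 ·f  emit P1@[12:12]
i=13 'a': node 18→6 ·f
i=14 'a': node 6→22  emit P6@[13:14]
i=15 'c': node 22→11 ·f
i=16 'c': node 11→11 ·f
i=17 'a': node 11→6 ·f
i=18 'a': node 6→22  emit P6@[17:18]
i=19 'd': node 22→7 ·f
i=20 'a': node 7→8
i=21 'a': node 8→22 ·f  emit P6@[20:21]
i=22 'a': node 22→22 ·f  emit P6@[21:22]
i=23 'd': node 22→7 ·f
i=24 'a': node 7→8
i=25 'b': node 8→9  emit P1@[25:25]
i=26 'd': node 9→10  emit P2@[22:26]
i=27 'd': node 10→2 ·f
i=28 'a': node 2→3
i=29 'a': node 3→4  emit P0@[26:29],P6@[28:29]
i=30 'b': node 4→18 ·f  emit P1@[30:30]
i=31 'c': node 18→19
i=32 'd': node 19→20
i=33 'a': node 20→6 ·f
i=34 'a': node 6→22  emit P6@[33:34]
i=35 'a': node 22→22 ·f  emit P6@[34:35]
i=36 'b': node 22→18 ·f  emit P1@[36:36]
i=37 'b': node 18→17 ·f  emit P1@[37:37],P4@[36:37]
i=38 'a': node 17→6 ·f
i=39 'b': node 6→18  emit P1@[39:39]
i=40 'c': node 18→19
i=41 'a': node 19→6 ·f
i=42 'd': node 6→7
i=43 'a': node 7→8
i=44 'b': node 8→9  emit P1@[44:44]
i=45 'd': node 9→10  emit P2@[41:45]
i=46 'a': node 10→6 ·f
i=47 'b': node 6→18  emit P1@[47:47]
i=48 'c': node 18→19
i=49 'd': node 19→20
i=50 'd': node 20→21  emit P5@[46:50]
i=51 'd': node 21→2 ·f

Result: [[0,1],[1,1],[1,4],[2,1],[2,4],[3,1],[3,4],[4,1],[4,4],[11,6],[12,1],[14,6],[18,6],[21,6],[22,6],[25,1],[26,2],[29,0],[29,6],[30,1],[34,6],[35,6],[36,1],[37,1],[37,4],[39,1],[44,1],[45,2],[47,1],[50,5]]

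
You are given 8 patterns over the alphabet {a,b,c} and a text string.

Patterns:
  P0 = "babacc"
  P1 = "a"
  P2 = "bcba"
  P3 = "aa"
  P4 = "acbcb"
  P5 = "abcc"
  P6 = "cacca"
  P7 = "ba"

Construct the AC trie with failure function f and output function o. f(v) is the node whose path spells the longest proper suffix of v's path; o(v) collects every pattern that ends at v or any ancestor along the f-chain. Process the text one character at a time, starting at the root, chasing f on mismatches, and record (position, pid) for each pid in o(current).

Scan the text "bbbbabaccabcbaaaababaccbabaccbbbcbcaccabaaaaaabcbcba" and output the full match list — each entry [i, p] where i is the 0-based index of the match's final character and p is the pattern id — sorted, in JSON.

Build:
Trie nodes:
  n0 'ε': a→7 b→1 c→19
  n1 'b': a→2 c→8
  n2 'ba': b→3  [P7 ends]
  n3 'bab': a→4
  n4 'baba': c→5
  n5 'babac': c→6
  n6 'babacc': ·  [P0 ends]
  n7 'a': a→11 b→16 c→12  [P1 ends]
  n8 'bc': b→9
  n9 'bcb': a→10
  n10 'bcba': ·  [P2 ends]
  n11 'aa': ·  [P3 ends]
  n12 'ac': b→13
  n13 'acb': c→14
  n14 'acbc': b→15
  n15 'acbcb': ·  [P4 ends]
  n16 'ab': c→17
  n17 'abc': c→18
  n18 'abcc': ·  [P5 ends]
  n19 'c': a→20
  n20 'ca': c→21
  n21 'cac': c→22
  n22 'cacc': a→23
  n23 'cacca': ·  [P6 ends]

Failure links (BFS by depth):
  fail(1) 'b': from fail(0)=0 chase 'b': 0 ⇒ 0;  out=∅∪out(0)=∅
  fail(7) 'a': from fail(0)=0 chase 'a': 0 ⇒ 0;  out={1}∪out(0)={1}
  fail(19) 'c': from fail(0)=0 chase 'c': 0 ⇒ 0;  out=∅∪out(0)=∅
  fail(2) 'ba': from fail(1)=0 chase 'a': 0 ⇒ 7;  out={7}∪out(7)={1,7}
  fail(8) 'bc': from fail(1)=0 chase 'c': 0 ⇒ 19;  out=∅∪out(19)=∅
  fail(11) 'aa': from fail(7)=0 chase 'a': 0 ⇒ 7;  out={3}∪out(7)={1,3}
  fail(12) 'ac': from fail(7)=0 chase 'c': 0 ⇒ 19;  out=∅∪out(19)=∅
  fail(16) 'ab': from fail(7)=0 chase 'b': 0 ⇒ 1;  out=∅∪out(1)=∅
  fail(20) 'ca': from fail(19)=0 chase 'a': 0 ⇒ 7;  out=∅∪out(7)={1}
  fail(3) 'bab': from fail(2)=7 chase 'b': 7 ⇒ 16;  out=∅∪out(16)=∅
  fail(9) 'bcb': from fail(8)=19 chase 'b': 19→0 ⇒ 1;  out=∅∪out(1)=∅
  fail(13) 'acb': from fail(12)=19 chase 'b': 19→0 ⇒ 1;  out=∅∪out(1)=∅
  fail(17) 'abc': from fail(16)=1 chase 'c': 1 ⇒ 8;  out=∅∪out(8)=∅
  fail(21) 'cac': from fail(20)=7 chase 'c': 7 ⇒ 12;  out=∅∪out(12)=∅
  fail(4) 'baba': from fail(3)=16 chase 'a': 16→1 ⇒ 2;  out=∅∪out(2)={1,7}
  fail(10) 'bcba': from fail(9)=1 chase 'a': 1 ⇒ 2;  out={2}∪out(2)={1,2,7}
  fail(14) 'acbc': from fail(13)=1 chase 'c': 1 ⇒ 8;  out=∅∪out(8)=∅
  fail(18) 'abcc': from fail(17)=8 chase 'c': 8→19→0 ⇒ 19;  out={5}∪out(19)={5}
  fail(22) 'cacc': from fail(21)=12 chase 'c': 12→19→0 ⇒ 19;  out=∅∪out(19)=∅
  fail(5) 'babac': from fail(4)=2 chase 'c': 2→7 ⇒ 12;  out=∅∪out(12)=∅
  fail(15) 'acbcb': from fail(14)=8 chase 'b': 8 ⇒ 9;  out={4}∪out(9)={4}
  fail(23) 'cacca': from fail(22)=19 chase 'a': 19 ⇒ 20;  out={6}∪out(20)={1,6}
  fail(6) 'babacc': from fail(5)=12 chase 'c': 12→19→0 ⇒ 19;  out={0}∪out(19)={0}

Scan:
[0] read 'b'  n0⇒n1
[1] read 'b'  n1⇒n1 ·f
[2] read 'b'  n1⇒n1 ·f
[3] read 'b'  n1⇒n1 ·f
[4] read 'a'  n1⇒n2  emit P1@[4:4],P7@[3:4]
[5] read 'b'  n2⇒n3
[6] read 'a'  n3⇒n4  emit P1@[6:6],P7@[5:6]
[7] read 'c'  n4⇒n5
[8] read 'c'  n5⇒n6  emit P0@[3:8]
[9] read 'a'  n6⇒n20 ·f  emit P1@[9:9]
[10] read 'b'  n20⇒n16 ·f
[11] read 'c'  n16⇒n17
[12] read 'b'  n17⇒n9 ·f
[13] read 'a'  n9⇒n10  emit P1@[13:13],P2@[10:13],P7@[12:13]
[14] read 'a'  n10⇒n11 ·f  emit P1@[14:14],P3@[13:14]
[15] read 'a'  n11⇒n11 ·f  emit P1@[15:15],P3@[14:15]
[16] read 'a'  n11⇒n11 ·f  emit P1@[16:16],P3@[15:16]
[17] read 'b'  n11⇒n16 ·f
[18] read 'a'  n16⇒n2 ·f  emit P1@[18:18],P7@[17:18]
[19] read 'b'  n2⇒n3
[20] read 'a'  n3⇒n4  emit P1@[20:20],P7@[19:20]
[21] read 'c'  n4⇒n5
[22] read 'c'  n5⇒n6  emit P0@[17:22]
[23] read 'b'  n6⇒n1 ·f
[24] read 'a'  n1⇒n2  emit P1@[24:24],P7@[23:24]
[25] read 'b'  n2⇒n3
[26] read 'a'  n3⇒n4  emit P1@[26:26],P7@[25:26]
[27] read 'c'  n4⇒n5
[28] read 'c'  n5⇒n6  emit P0@[23:28]
[29] read 'b'  n6⇒n1 ·f
[30] read 'b'  n1⇒n1 ·f
[31] read 'b'  n1⇒n1 ·f
[32] read 'c'  n1⇒n8
[33] read 'b'  n8⇒n9
[34] read 'c'  n9⇒n8 ·f
[35] read 'a'  n8⇒n20 ·f  emit P1@[35:35]
[36] read 'c'  n20⇒n21
[37] read 'c'  n21⇒n22
[38] read 'a'  n22⇒n23  emit P1@[38:38],P6@[34:38]
[39] read 'b'  n23⇒n16 ·f
[40] read 'a'  n16⇒n2 ·f  emit P1@[40:40],P7@[39:40]
[41] read 'a'  n2⇒n11 ·f  emit P1@[41:41],P3@[40:41]
[42] read 'a'  n11⇒n11 ·f  emit P1@[42:42],P3@[41:42]
[43] read 'a'  n11⇒n11 ·f  emit P1@[43:43],P3@[42:43]
[44] read 'a'  n11⇒n11 ·f  emit P1@[44:44],P3@[43:44]
[45] read 'a'  n11⇒n11 ·f  emit P1@[45:45],P3@[44:45]
[46] read 'b'  n11⇒n16 ·f
[47] read 'c'  n16⇒n17
[48] read 'b'  n17⇒n9 ·f
[49] read 'c'  n9⇒n8 ·f
[50] read 'b'  n8⇒n9
[51] read 'a'  n9⇒n10  emit P1@[51:51],P2@[48:51],P7@[50:51]

All matches (sorted): [[4,1],[4,7],[6,1],[6,7],[8,0],[9,1],[13,1],[13,2],[13,7],[14,1],[14,3],[15,1],[15,3],[16,1],[16,3],[18,1],[18,7],[20,1],[20,7],[22,0],[24,1],[24,7],[26,1],[26,7],[28,0],[35,1],[38,1],[38,6],[40,1],[40,7],[41,1],[41,3],[42,1],[42,3],[43,1],[43,3],[44,1],[44,3],[45,1],[45,3],[51,1],[51,2],[51,7]]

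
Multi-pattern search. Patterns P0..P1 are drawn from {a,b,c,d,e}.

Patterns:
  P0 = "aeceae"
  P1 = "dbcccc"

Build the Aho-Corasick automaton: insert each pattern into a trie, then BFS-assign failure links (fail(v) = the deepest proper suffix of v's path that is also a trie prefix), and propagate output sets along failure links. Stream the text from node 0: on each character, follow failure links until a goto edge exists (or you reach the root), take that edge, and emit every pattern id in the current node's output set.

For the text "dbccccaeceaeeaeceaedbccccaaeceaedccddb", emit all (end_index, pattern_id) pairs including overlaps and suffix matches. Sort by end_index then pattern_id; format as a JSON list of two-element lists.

Build:
Trie nodes:
  n0 'ε': a→1 d→7
  n1 'a': e→2
  n2 'ae': c→3
  n3 'aec': e→4
  n4 'aece': a→5
  n5 'aecea': e→6
  n6 'aeceae': ·  [P0 ends]
  n7 'd': b→8
  n8 'db': c→9
  n9 'dbc': c→10
  n10 'dbcc': c→11
  n11 'dbccc': c→12
  n12 'dbcccc': ·  [P1 ends]

Failure links (BFS by depth):
  n1('a'): parent n0 fail=0; on 'a' 0 → fail=0;  out ∅∪∅=∅
  n7('d'): parent n0 fail=0; on 'd' 0 → fail=0;  out ∅∪∅=∅
  n2('ae'): parent n1 fail=0; on 'e' 0 → fail=0;  out ∅∪∅=∅
  n8('db'): parent n7 fail=0; on 'b' 0 → fail=0;  out ∅∪∅=∅
  n3('aec'): parent n2 fail=0; on 'c' 0 → fail=0;  out ∅∪∅=∅
  n9('dbc'): parent n8 fail=0; on 'c' 0 → fail=0;  out ∅∪∅=∅
  n4('aece'): parent n3 fail=0; on 'e' 0 → fail=0;  out ∅∪∅=∅
  n10('dbcc'): parent n9 fail=0; on 'c' 0 → fail=0;  out ∅∪∅=∅
  n5('aecea'): parent n4 fail=0; on 'a' 0 → fail=1;  out ∅∪∅=∅
  n11('dbccc'): parent n10 fail=0; on 'c' 0 → fail=0;  out ∅∪∅=∅
  n6('aeceae'): parent n5 fail=1; on 'e' 1 → fail=2;  out {0}∪∅={0}
  n12('dbcccc'): parent n11 fail=0; on 'c' 0 → fail=0;  out {1}∪∅={1}

Text stream:
[0] read 'd'  n0⇒n7
[1] read 'b'  n7⇒n8
[2] read 'c'  n8⇒n9
[3] read 'c'  n9⇒n10
[4] read 'c'  n10⇒n11
[5] read 'c'  n11⇒n12  ** P1@[0:5]
[6] read 'a'  n12⇒n1 ·f
[7] read 'e'  n1⇒n2
[8] read 'c'  n2⇒n3
[9] read 'e'  n3⇒n4
[10] read 'a'  n4⇒n5
[11] read 'e'  n5⇒n6  ** P0@[6:11]
[12] read 'e'  n6⇒n0 ·f
[13] read 'a'  n0⇒n1
[14] read 'e'  n1⇒n2
[15] read 'c'  n2⇒n3
[16] read 'e'  n3⇒n4
[17] read 'a'  n4⇒n5
[18] read 'e'  n5⇒n6  ** P0@[13:18]
[19] read 'd'  n6⇒n7 ·f
[20] read 'b'  n7⇒n8
[21] read 'c'  n8⇒n9
[22] read 'c'  n9⇒n10
[23] read 'c'  n10⇒n11
[24] read 'c'  n11⇒n12  ** P1@[19:24]
[25] read 'a'  n12⇒n1 ·f
[26] read 'a'  n1⇒n1 ·f
[27] read 'e'  n1⇒n2
[28] read 'c'  n2⇒n3
[29] read 'e'  n3⇒n4
[30] read 'a'  n4⇒n5
[31] read 'e'  n5⇒n6  ** P0@[26:31]
[32] read 'd'  n6⇒n7 ·f
[33] read 'c'  n7⇒n0 ·f
[34] read 'c'  n0⇒n0
[35] read 'd'  n0⇒n7
[36] read 'd'  n7⇒n7 ·f
[37] read 'b'  n7⇒n8

Result: [[5,1],[11,0],[18,0],[24,1],[31,0]]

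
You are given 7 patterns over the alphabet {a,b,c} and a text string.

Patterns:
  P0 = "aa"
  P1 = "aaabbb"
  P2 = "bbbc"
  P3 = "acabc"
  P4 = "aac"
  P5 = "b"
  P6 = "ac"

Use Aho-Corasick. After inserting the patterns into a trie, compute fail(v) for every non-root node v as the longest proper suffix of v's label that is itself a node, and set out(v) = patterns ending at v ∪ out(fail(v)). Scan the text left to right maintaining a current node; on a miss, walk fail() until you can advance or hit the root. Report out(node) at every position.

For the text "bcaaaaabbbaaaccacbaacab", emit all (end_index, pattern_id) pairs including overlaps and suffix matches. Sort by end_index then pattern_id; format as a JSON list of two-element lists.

Construct AC machine:
Trie nodes:
  0='ε' goto a→1 b→7
  1='a' goto a→2 c→11
  2='aa' goto a→3 c→15  [P0 ends]
  3='aaa' goto b→4
  4='aaab' goto b→5
  5='aaabb' goto b→6
  6='aaabbb' goto ·  [P1 ends]
  7='b' goto b→8  [P5 ends]
  8='bb' goto b→9
  9='bbb' goto c→10
  10='bbbc' goto ·  [P2 ends]
  11='ac' goto a→12  [P6 ends]
  12='aca' goto b→13
  13='acab' goto c→14
  14='acabc' goto ·  [P3 ends]
  15='aac' goto ·  [P4 ends]

BFS fail/out derivation:
  fail(1) 'a': from fail(0)=0 chase 'a': 0 ⇒ 0;  out=∅∪out(0)=∅
  fail(7) 'b': from fail(0)=0 chase 'b': 0 ⇒ 0;  out={5}∪out(0)={5}
  fail(2) 'aa': from fail(1)=0 chase 'a': 0 ⇒ 1;  out={0}∪out(1)={0}
  fail(8) 'bb': from fail(7)=0 chase 'b': 0 ⇒ 7;  out=∅∪out(7)={5}
  fail(11) 'ac': from fail(1)=0 chase 'c': 0 ⇒ 0;  out={6}∪out(0)={6}
  fail(3) 'aaa': from fail(2)=1 chase 'a': 1 ⇒ 2;  out=∅∪out(2)={0}
  fail(9) 'bbb': from fail(8)=7 chase 'b': 7 ⇒ 8;  out=∅∪out(8)={5}
  fail(12) 'aca': from fail(11)=0 chase 'a': 0 ⇒ 1;  out=∅∪out(1)=∅
  fail(15) 'aac': from fail(2)=1 chase 'c': 1 ⇒ 11;  out={4}∪out(11)={4,6}
  fail(4) 'aaab': from fail(3)=2 chase 'b': 2→1→0 ⇒ 7;  out=∅∪out(7)={5}
  fail(10) 'bbbc': from fail(9)=8 chase 'c': 8→7→0 ⇒ 0;  out={2}∪out(0)={2}
  fail(13) 'acab': from fail(12)=1 chase 'b': 1→0 ⇒ 7;  out=∅∪out(7)={5}
  fail(5) 'aaabb': from fail(4)=7 chase 'b': 7 ⇒ 8;  out=∅∪out(8)={5}
  fail(14) 'acabc': from fail(13)=7 chase 'c': 7→0 ⇒ 0;  out={3}∪out(0)={3}
  fail(6) 'aaabbb': from fail(5)=8 chase 'b': 8 ⇒ 9;  out={1}∪out(9)={1,5}

Text stream:
i=0 'b': node 0→7  → match P5@[0:0]
i=1 'c': node 7→0 (fail-walked)
i=2 'a': node 0→1
i=3 'a': node 1→2  → match P0@[2:3]
i=4 'a': node 2→3  → match P0@[3:4]
i=5 'a': node 3→3 (fail-walked)  → match P0@[4:5]
i=6 'a': node 3→3 (fail-walked)  → match P0@[5:6]
i=7 'b': node 3→4  → match P5@[7:7]
i=8 'b': node 4→5  → match P5@[8:8]
i=9 'b': node 5→6  → match P1@[4:9],P5@[9:9]
i=10 'a': node 6→1 (fail-walked)
i=11 'a': node 1→2  → match P0@[10:11]
i=12 'a': node 2→3  → match P0@[11:12]
i=13 'c': node 3→15 (fail-walked)  → match P4@[11:13],P6@[12:13]
i=14 'c': node 15→0 (fail-walked)
i=15 'a': node 0→1
i=16 'c': node 1→11  → match P6@[15:16]
i=17 'b': node 11→7 (fail-walked)  → match P5@[17:17]
i=18 'a': node 7→1 (fail-walked)
i=19 'a': node 1→2  → match P0@[18:19]
i=20 'c': node 2→15  → match P4@[18:20],P6@[19:20]
i=21 'a': node 15→12 (fail-walked)
i=22 'b': node 12→13  → match P5@[22:22]

Matches: [[0,5],[3,0],[4,0],[5,0],[6,0],[7,5],[8,5],[9,1],[9,5],[11,0],[12,0],[13,4],[13,6],[16,6],[17,5],[19,0],[20,4],[20,6],[22,5]]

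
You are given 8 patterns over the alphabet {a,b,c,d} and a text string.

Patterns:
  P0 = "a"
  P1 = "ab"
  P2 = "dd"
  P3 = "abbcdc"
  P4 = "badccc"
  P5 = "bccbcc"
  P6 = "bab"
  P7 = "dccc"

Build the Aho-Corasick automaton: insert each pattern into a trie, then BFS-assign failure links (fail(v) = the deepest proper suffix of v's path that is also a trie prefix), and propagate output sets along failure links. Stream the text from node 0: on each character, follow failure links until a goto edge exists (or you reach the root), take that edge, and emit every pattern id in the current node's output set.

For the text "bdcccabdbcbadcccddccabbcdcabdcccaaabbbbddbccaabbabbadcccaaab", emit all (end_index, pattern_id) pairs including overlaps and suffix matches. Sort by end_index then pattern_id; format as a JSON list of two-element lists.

Build:
Trie (insert patterns):
  n0 'ε': a→1 b→9 d→3
  n1 'a': b→2  [P0 ends]
  n2 'ab': b→5  [P1 ends]
  n3 'd': c→21 d→4
  n4 'dd': ·  [P2 ends]
  n5 'abb': c→6
  n6 'abbc': d→7
  n7 'abbcd': c→8
  n8 'abbcdc': ·  [P3 ends]
  n9 'b': a→10 c→15
  n10 'ba': b→20 d→11
  n11 'bad': c→12
  n12 'badc': c→13
  n13 'badcc': c→14
  n14 'badccc': ·  [P4 ends]
  n15 'bc': c→16
  n16 'bcc': b→17
  n17 'bccb': c→18
  n18 'bccbc': c→19
  n19 'bccbcc': ·  [P5 ends]
  n20 'bab': ·  [P6 ends]
  n21 'dc': c→22
  n22 'dcc': c→23
  n23 'dccc': ·  [P7 ends]

Failure links (BFS by depth):
  fail(1) 'a': from fail(0)=0 chase 'a': 0 ⇒ 0;  out={0}∪out(0)={0}
  fail(3) 'd': from fail(0)=0 chase 'd': 0 ⇒ 0;  out=∅∪out(0)=∅
  fail(9) 'b': from fail(0)=0 chase 'b': 0 ⇒ 0;  out=∅∪out(0)=∅
  fail(2) 'ab': from fail(1)=0 chase 'b': 0 ⇒ 9;  out={1}∪out(9)={1}
  fail(4) 'dd': from fail(3)=0 chase 'd': 0 ⇒ 3;  out={2}∪out(3)={2}
  fail(10) 'ba': from fail(9)=0 chase 'a': 0 ⇒ 1;  out=∅∪out(1)={0}
  fail(15) 'bc': from fail(9)=0 chase 'c': 0 ⇒ 0;  out=∅∪out(0)=∅
  fail(21) 'dc': from fail(3)=0 chase 'c': 0 ⇒ 0;  out=∅∪out(0)=∅
  fail(5) 'abb': from fail(2)=9 chase 'b': 9→0 ⇒ 9;  out=∅∪out(9)=∅
  fail(11) 'bad': from fail(10)=1 chase 'd': 1→0 ⇒ 3;  out=∅∪out(3)=∅
  fail(16) 'bcc': from fail(15)=0 chase 'c': 0 ⇒ 0;  out=∅∪out(0)=∅
  fail(20) 'bab': from fail(10)=1 chase 'b': 1 ⇒ 2;  out={6}∪out(2)={1,6}
  fail(22) 'dcc': from fail(21)=0 chase 'c': 0 ⇒ 0;  out=∅∪out(0)=∅
  fail(6) 'abbc': from fail(5)=9 chase 'c': 9 ⇒ 15;  out=∅∪out(15)=∅
  fail(12) 'badc': from fail(11)=3 chase 'c': 3 ⇒ 21;  out=∅∪out(21)=∅
  fail(17) 'bccb': from fail(16)=0 chase 'b': 0 ⇒ 9;  out=∅∪out(9)=∅
  fail(23) 'dccc': from fail(22)=0 chase 'c': 0 ⇒ 0;  out={7}∪out(0)={7}
  fail(7) 'abbcd': from fail(6)=15 chase 'd': 15→0 ⇒ 3;  out=∅∪out(3)=∅
  fail(13) 'badcc': from fail(12)=21 chase 'c': 21 ⇒ 22;  out=∅∪out(22)=∅
  fail(18) 'bccbc': from fail(17)=9 chase 'c': 9 ⇒ 15;  out=∅∪out(15)=∅
  fail(8) 'abbcdc': from fail(7)=3 chase 'c': 3 ⇒ 21;  out={3}∪out(21)={3}
  fail(14) 'badccc': from fail(13)=22 chase 'c': 22 ⇒ 23;  out={4}∪out(23)={4,7}
  fail(19) 'bccbcc': from fail(18)=15 chase 'c': 15 ⇒ 16;  out={5}∪out(16)={5}

Text stream:
pos 0 'b': at 9
pos 1 'd': at 3 ·f
pos 2 'c': at 21
pos 3 'c': at 22
pos 4 'c': at 23  emit P7@[1:4]
pos 5 'a': at 1 ·f  emit P0@[5:5]
pos 6 'b': at 2  emit P1@[5:6]
pos 7 'd': at 3 ·f
pos 8 'b': at 9 ·f
pos 9 'c': at 15
pos 10 'b': at 9 ·f
pos 11 'a': at 10  emit P0@[11:11]
pos 12 'd': at 11
pos 13 'c': at 12
pos 14 'c': at 13
pos 15 'c': at 14  emit P4@[10:15],P7@[12:15]
pos 16 'd': at 3 ·f
pos 17 'd': at 4  emit P2@[16:17]
pos 18 'c': at 21 ·f
pos 19 'c': at 22
pos 20 'a': at 1 ·f  emit P0@[20:20]
pos 21 'b': at 2  emit P1@[20:21]
pos 22 'b': at 5
pos 23 'c': at 6
pos 24 'd': at 7
pos 25 'c': at 8  emit P3@[20:25]
pos 26 'a': at 1 ·f  emit P0@[26:26]
pos 27 'b': at 2  emit P1@[26:27]
pos 28 'd': at 3 ·f
pos 29 'c': at 21
pos 30 'c': at 22
pos 31 'c': at 23  emit P7@[28:31]
pos 32 'a': at 1 ·f  emit P0@[32:32]
pos 33 'a': at 1 ·f  emit P0@[33:33]
pos 34 'a': at 1 ·f  emit P0@[34:34]
pos 35 'b': at 2  emit P1@[34:35]
pos 36 'b': at 5
pos 37 'b': at 9 ·f
pos 38 'b': at 9 ·f
pos 39 'd': at 3 ·f
pos 40 'd': at 4  emit P2@[39:40]
pos 41 'b': at 9 ·f
pos 42 'c': at 15
pos 43 'c': at 16
pos 44 'a': at 1 ·f  emit P0@[44:44]
pos 45 'a': at 1 ·f  emit P0@[45:45]
pos 46 'b': at 2  emit P1@[45:46]
pos 47 'b': at 5
pos 48 'a': at 10 ·f  emit P0@[48:48]
pos 49 'b': at 20  emit P1@[48:49],P6@[47:49]
pos 50 'b': at 5 ·f
pos 51 'a': at 10 ·f  emit P0@[51:51]
pos 52 'd': at 11
pos 53 'c': at 12
pos 54 'c': at 13
pos 55 'c': at 14  emit P4@[50:55],P7@[52:55]
pos 56 'a': at 1 ·f  emit P0@[56:56]
pos 57 'a': at 1 ·f  emit P0@[57:57]
pos 58 'a': at 1 ·f  emit P0@[58:58]
pos 59 'b': at 2  emit P1@[58:59]

Matches: [[4,7],[5,0],[6,1],[11,0],[15,4],[15,7],[17,2],[20,0],[21,1],[25,3],[26,0],[27,1],[31,7],[32,0],[33,0],[34,0],[35,1],[40,2],[44,0],[45,0],[46,1],[48,0],[49,1],[49,6],[51,0],[55,4],[55,7],[56,0],[57,0],[58,0],[59,1]]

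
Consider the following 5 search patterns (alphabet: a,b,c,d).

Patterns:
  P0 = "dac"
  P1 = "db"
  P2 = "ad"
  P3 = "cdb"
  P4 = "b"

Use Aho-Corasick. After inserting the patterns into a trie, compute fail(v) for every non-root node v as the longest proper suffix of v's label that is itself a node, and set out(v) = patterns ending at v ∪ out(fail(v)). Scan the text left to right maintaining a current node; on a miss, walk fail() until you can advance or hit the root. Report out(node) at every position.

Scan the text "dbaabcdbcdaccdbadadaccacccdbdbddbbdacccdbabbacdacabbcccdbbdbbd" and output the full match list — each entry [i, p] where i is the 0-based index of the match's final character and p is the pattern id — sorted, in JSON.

Construct AC machine:
Trie nodes:
  0='ε' goto a→5 b→10 c→7 d→1
  1='d' goto a→2 b→4
  2='da' goto c→3
  3='dac' goto ·  [P0 ends]
  4='db' goto ·  [P1 ends]
  5='a' goto d→6
  6='ad' goto ·  [P2 ends]
  7='c' goto d→8
  8='cd' goto b→9
  9='cdb' goto ·  [P3 ends]
  10='b' goto ·  [P4 ends]

Failure links (BFS by depth):
  n1('d'): parent n0 fail=0; on 'd' 0 → fail=0;  out ∅∪∅=∅
  n5('a'): parent n0 fail=0; on 'a' 0 → fail=0;  out ∅∪∅=∅
  n7('c'): parent n0 fail=0; on 'c' 0 → fail=0;  out ∅∪∅=∅
  n10('b'): parent n0 fail=0; on 'b' 0 → fail=0;  out {4}∪∅={4}
  n2('da'): parent n1 fail=0; on 'a' 0 → fail=5;  out ∅∪∅=∅
  n4('db'): parent n1 fail=0; on 'b' 0 → fail=10;  out {1}∪{4}={1,4}
  n6('ad'): parent n5 fail=0; on 'd' 0 → fail=1;  out {2}∪∅={2}
  n8('cd'): parent n7 fail=0; on 'd' 0 → fail=1;  out ∅∪∅=∅
  n3('dac'): parent n2 fail=5; on 'c' 5→0 → fail=7;  out {0}∪∅={0}
  n9('cdb'): parent n8 fail=1; on 'b' 1 → fail=4;  out {3}∪{1,4}={1,3,4}

Text stream:
[0] read 'd'  n0⇒n1
[1] read 'b'  n1⇒n4  → match P1@[0:1],P4@[1:1]
[2] read 'a'  n4⇒n5 (fail-walked)
[3] read 'a'  n5⇒n5 (fail-walked)
[4] read 'b'  n5⇒n10 (fail-walked)  → match P4@[4:4]
[5] read 'c'  n10⇒n7 (fail-walked)
[6] read 'd'  n7⇒n8
[7] read 'b'  n8⇒n9  → match P1@[6:7],P3@[5:7],P4@[7:7]
[8] read 'c'  n9⇒n7 (fail-walked)
[9] read 'd'  n7⇒n8
[10] read 'a'  n8⇒n2 (fail-walked)
[11] read 'c'  n2⇒n3  → match P0@[9:11]
[12] read 'c'  n3⇒n7 (fail-walked)
[13] read 'd'  n7⇒n8
[14] read 'b'  n8⇒n9  → match P1@[13:14],P3@[12:14],P4@[14:14]
[15] read 'a'  n9⇒n5 (fail-walked)
[16] read 'd'  n5⇒n6  → match P2@[15:16]
[17] read 'a'  n6⇒n2 (fail-walked)
[18] read 'd'  n2⇒n6 (fail-walked)  → match P2@[17:18]
[19] read 'a'  n6⇒n2 (fail-walked)
[20] read 'c'  n2⇒n3  → match P0@[18:20]
[21] read 'c'  n3⇒n7 (fail-walked)
[22] read 'a'  n7⇒n5 (fail-walked)
[23] read 'c'  n5⇒n7 (fail-walked)
[24] read 'c'  n7⇒n7 (fail-walked)
[25] read 'c'  n7⇒n7 (fail-walked)
[26] read 'd'  n7⇒n8
[27] read 'b'  n8⇒n9  → match P1@[26:27],P3@[25:27],P4@[27:27]
[28] read 'd'  n9⇒n1 (fail-walked)
[29] read 'b'  n1⇒n4  → match P1@[28:29],P4@[29:29]
[30] read 'd'  n4⇒n1 (fail-walked)
[31] read 'd'  n1⇒n1 (fail-walked)
[32] read 'b'  n1⇒n4  → match P1@[31:32],P4@[32:32]
[33] read 'b'  n4⇒n10 (fail-walked)  → match P4@[33:33]
[34] read 'd'  n10⇒n1 (fail-walked)
[35] read 'a'  n1⇒n2
[36] read 'c'  n2⇒n3  → match P0@[34:36]
[37] read 'c'  n3⇒n7 (fail-walked)
[38] read 'c'  n7⇒n7 (fail-walked)
[39] read 'd'  n7⇒n8
[40] read 'b'  n8⇒n9  → match P1@[39:40],P3@[38:40],P4@[40:40]
[41] read 'a'  n9⇒n5 (fail-walked)
[42] read 'b'  n5⇒n10 (fail-walked)  → match P4@[42:42]
[43] read 'b'  n10⇒n10 (fail-walked)  → match P4@[43:43]
[44] read 'a'  n10⇒n5 (fail-walked)
[45] read 'c'  n5⇒n7 (fail-walked)
[46] read 'd'  n7⇒n8
[47] read 'a'  n8⇒n2 (fail-walked)
[48] read 'c'  n2⇒n3  → match P0@[46:48]
[49] read 'a'  n3⇒n5 (fail-walked)
[50] read 'b'  n5⇒n10 (fail-walked)  → match P4@[50:50]
[51] read 'b'  n10⇒n10 (fail-walked)  → match P4@[51:51]
[52] read 'c'  n10⇒n7 (fail-walked)
[53] read 'c'  n7⇒n7 (fail-walked)
[54] read 'c'  n7⇒n7 (fail-walked)
[55] read 'd'  n7⇒n8
[56] read 'b'  n8⇒n9  → match P1@[55:56],P3@[54:56],P4@[56:56]
[57] read 'b'  n9⇒n10 (fail-walked)  → match P4@[57:57]
[58] read 'd'  n10⇒n1 (fail-walked)
[59] read 'b'  n1⇒n4  → match P1@[58:59],P4@[59:59]
[60] read 'b'  n4⇒n10 (fail-walked)  → match P4@[60:60]
[61] read 'd'  n10⇒n1 (fail-walked)

All matches (sorted): [[1,1],[1,4],[4,4],[7,1],[7,3],[7,4],[11,0],[14,1],[14,3],[14,4],[16,2],[18,2],[20,0],[27,1],[27,3],[27,4],[29,1],[29,4],[32,1],[32,4],[33,4],[36,0],[40,1],[40,3],[40,4],[42,4],[43,4],[48,0],[50,4],[51,4],[56,1],[56,3],[56,4],[57,4],[59,1],[59,4],[60,4]]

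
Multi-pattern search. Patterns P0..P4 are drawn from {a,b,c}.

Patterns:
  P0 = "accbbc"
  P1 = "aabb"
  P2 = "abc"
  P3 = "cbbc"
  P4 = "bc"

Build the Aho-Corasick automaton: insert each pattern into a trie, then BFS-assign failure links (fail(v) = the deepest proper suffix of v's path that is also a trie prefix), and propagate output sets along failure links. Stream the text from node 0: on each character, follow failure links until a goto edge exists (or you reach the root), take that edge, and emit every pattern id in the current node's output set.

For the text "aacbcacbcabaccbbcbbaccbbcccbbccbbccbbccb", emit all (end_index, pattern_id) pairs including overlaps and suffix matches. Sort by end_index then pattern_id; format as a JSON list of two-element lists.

Build:
Trie nodes:
  0='ε' goto a→1 b→16 c→12
  1='a' goto a→7 b→10 c→2
  2='ac' goto c→3
  3='acc' goto b→4
  4='accb' goto b→5
  5='accbb' goto c→6
  6='accbbc' goto ·  [P0 ends]
  7='aa' goto b→8
  8='aab' goto b→9
  9='aabb' goto ·  [P1 ends]
  10='ab' goto c→11
  11='abc' goto ·  [P2 ends]
  12='c' goto b→13
  13='cb' goto b→14
  14='cbb' goto c→15
  15='cbbc' goto ·  [P3 ends]
  16='b' goto c→17
  17='bc' goto ·  [P4 ends]

Failure links (BFS by depth):
  fail(1) 'a': from fail(0)=0 chase 'a': 0 ⇒ 0;  out=∅∪out(0)=∅
  fail(12) 'c': from fail(0)=0 chase 'c': 0 ⇒ 0;  out=∅∪out(0)=∅
  fail(16) 'b': from fail(0)=0 chase 'b': 0 ⇒ 0;  out=∅∪out(0)=∅
  fail(2) 'ac': from fail(1)=0 chase 'c': 0 ⇒ 12;  out=∅∪out(12)=∅
  fail(7) 'aa': from fail(1)=0 chase 'a': 0 ⇒ 1;  out=∅∪out(1)=∅
  fail(10) 'ab': from fail(1)=0 chase 'b': 0 ⇒ 16;  out=∅∪out(16)=∅
  fail(13) 'cb': from fail(12)=0 chase 'b': 0 ⇒ 16;  out=∅∪out(16)=∅
  fail(17) 'bc': from fail(16)=0 chase 'c': 0 ⇒ 12;  out={4}∪out(12)={4}
  fail(3) 'acc': from fail(2)=12 chase 'c': 12→0 ⇒ 12;  out=∅∪out(12)=∅
  fail(8) 'aab': from fail(7)=1 chase 'b': 1 ⇒ 10;  out=∅∪out(10)=∅
  fail(11) 'abc': from fail(10)=16 chase 'c': 16 ⇒ 17;  out={2}∪out(17)={2,4}
  fail(14) 'cbb': from fail(13)=16 chase 'b': 16→0 ⇒ 16;  out=∅∪out(16)=∅
  fail(4) 'accb': from fail(3)=12 chase 'b': 12 ⇒ 13;  out=∅∪out(13)=∅
  fail(9) 'aabb': from fail(8)=10 chase 'b': 10→16→0 ⇒ 16;  out={1}∪out(16)={1}
  fail(15) 'cbbc': from fail(14)=16 chase 'c': 16 ⇒ 17;  out={3}∪out(17)={3,4}
  fail(5) 'accbb': from fail(4)=13 chase 'b': 13 ⇒ 14;  out=∅∪out(14)=∅
  fail(6) 'accbbc': from fail(5)=14 chase 'c': 14 ⇒ 15;  out={0}∪out(15)={0,3,4}

Run:
pos 0 'a': at 1
pos 1 'a': at 7
pos 2 'c': at 2 (via fail)
pos 3 'b': at 13 (via fail)
pos 4 'c': at 17 (via fail)  → match P4@[3:4]
pos 5 'a': at 1 (via fail)
pos 6 'c': at 2
pos 7 'b': at 13 (via fail)
pos 8 'c': at 17 (via fail)  → match P4@[7:8]
pos 9 'a': at 1 (via fail)
pos 10 'b': at 10
pos 11 'a': at 1 (via fail)
pos 12 'c': at 2
pos 13 'c': at 3
pos 14 'b': at 4
pos 15 'b': at 5
pos 16 'c': at 6  → match P0@[11:16],P3@[13:16],P4@[15:16]
pos 17 'b': at 13 (via fail)
pos 18 'b': at 14
pos 19 'a': at 1 (via fail)
pos 20 'c': at 2
pos 21 'c': at 3
pos 22 'b': at 4
pos 23 'b': at 5
pos 24 'c': at 6  → match P0@[19:24],P3@[21:24],P4@[23:24]
pos 25 'c': at 12 (via fail)
pos 26 'c': at 12 (via fail)
pos 27 'b': at 13
pos 28 'b': at 14
pos 29 'c': at 15  → match P3@[26:29],P4@[28:29]
pos 30 'c': at 12 (via fail)
pos 31 'b': at 13
pos 32 'b': at 14
pos 33 'c': at 15  → match P3@[30:33],P4@[32:33]
pos 34 'c': at 12 (via fail)
pos 35 'b': at 13
pos 36 'b': at 14
pos 37 'c': at 15  → match P3@[34:37],P4@[36:37]
pos 38 'c': at 12 (via fail)
pos 39 'b': at 13

All matches (sorted): [[4,4],[8,4],[16,0],[16,3],[16,4],[24,0],[24,3],[24,4],[29,3],[29,4],[33,3],[33,4],[37,3],[37,4]]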